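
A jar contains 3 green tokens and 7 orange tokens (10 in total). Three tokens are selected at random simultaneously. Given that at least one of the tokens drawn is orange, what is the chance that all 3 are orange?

P(all 3 orange) = C(7,3)/C(10,3) = 7/24; P(at least one orange) = 1 − C(3,3)/C(10,3) = 119/120.
Since 'all 3 orange' ⊆ 'at least one orange', P(all 3 | at least one) = 7/24 / 119/120 = 5/17 ≈ 0.2941.

5/17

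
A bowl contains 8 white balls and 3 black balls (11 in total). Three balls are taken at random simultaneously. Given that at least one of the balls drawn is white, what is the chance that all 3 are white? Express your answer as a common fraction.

P(all 3 white) = C(8,3)/C(11,3) = 56/165; P(at least one white) = 1 − C(3,3)/C(11,3) = 164/165.
Since 'all 3 white' ⊆ 'at least one white', P(all 3 | at least one) = 56/165 / 164/165 = 14/41 ≈ 0.3415.

14/41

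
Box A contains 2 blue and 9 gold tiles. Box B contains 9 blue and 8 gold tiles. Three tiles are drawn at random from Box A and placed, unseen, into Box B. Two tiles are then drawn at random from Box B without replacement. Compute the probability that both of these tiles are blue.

2253/10450

Condition on how many of the transferred tiles are blue (from Box A: 2 blue of 11; then Box B has 20 total).
  0 blue: C(2,0)C(9,3)/C(11,3) = 28/55; then P = C(9,2)/C(20,2) = 18/95
  1 blue: C(2,1)C(9,2)/C(11,3) = 24/55; then P = C(10,2)/C(20,2) = 9/38
  2 blue: C(2,2)C(9,1)/C(11,3) = 3/55; then P = C(11,2)/C(20,2) = 11/38
P(both blue) = 2253/10450 ≈ 0.2156.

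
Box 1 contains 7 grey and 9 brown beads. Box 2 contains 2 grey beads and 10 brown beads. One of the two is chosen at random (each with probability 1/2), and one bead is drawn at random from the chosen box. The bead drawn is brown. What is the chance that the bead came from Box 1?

P(brown | Box 1) = 9/16; P(brown | Box 2) = 5/6.
P(brown) = 1/2·9/16 + 1/2·5/6 = 67/96.
By Bayes' rule, P(Box 1 | brown) = 9/32 / 67/96 = 27/67 ≈ 0.4030.

27/67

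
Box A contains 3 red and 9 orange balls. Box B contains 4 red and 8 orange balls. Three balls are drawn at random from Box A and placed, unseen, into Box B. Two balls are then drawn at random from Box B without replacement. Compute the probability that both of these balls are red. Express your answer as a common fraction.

Condition on how many of the transferred balls are red (from Box A: 3 red of 12; then Box B has 15 total).
  0 red: C(3,0)C(9,3)/C(12,3) = 21/55; then P = C(4,2)/C(15,2) = 2/35
  1 red: C(3,1)C(9,2)/C(12,3) = 27/55; then P = C(5,2)/C(15,2) = 2/21
  2 red: C(3,2)C(9,1)/C(12,3) = 27/220; then P = C(6,2)/C(15,2) = 1/7
  3 red: C(3,3)C(9,0)/C(12,3) = 1/220; then P = C(7,2)/C(15,2) = 1/5
P(both red) = 67/770 ≈ 0.0870.

67/770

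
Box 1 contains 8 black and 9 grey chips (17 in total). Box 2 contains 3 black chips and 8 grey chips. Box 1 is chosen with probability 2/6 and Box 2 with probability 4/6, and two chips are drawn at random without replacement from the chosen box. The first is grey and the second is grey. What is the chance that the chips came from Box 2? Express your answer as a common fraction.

1904/2399

P(E | Box 1) = 9/34; P(E | Box 2) = 28/55.
P(E) = 1/3·9/34 + 2/3·28/55 = 2399/5610.
By Bayes' rule, P(Box 2 | E) = 56/165 / 2399/5610 = 1904/2399 ≈ 0.7937.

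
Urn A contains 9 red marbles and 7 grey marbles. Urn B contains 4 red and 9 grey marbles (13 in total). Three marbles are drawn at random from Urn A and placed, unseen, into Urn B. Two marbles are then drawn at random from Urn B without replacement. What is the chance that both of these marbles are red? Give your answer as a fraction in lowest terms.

Condition on how many of the transferred marbles are red (from Urn A: 9 red of 16; then Urn B has 16 total).
  0 red: C(9,0)C(7,3)/C(16,3) = 1/16; then P = C(4,2)/C(16,2) = 1/20
  1 red: C(9,1)C(7,2)/C(16,3) = 27/80; then P = C(5,2)/C(16,2) = 1/12
  2 red: C(9,2)C(7,1)/C(16,3) = 9/20; then P = C(6,2)/C(16,2) = 1/8
  3 red: C(9,3)C(7,0)/C(16,3) = 3/20; then P = C(7,2)/C(16,2) = 7/40
P(both red) = 91/800 ≈ 0.1138.

91/800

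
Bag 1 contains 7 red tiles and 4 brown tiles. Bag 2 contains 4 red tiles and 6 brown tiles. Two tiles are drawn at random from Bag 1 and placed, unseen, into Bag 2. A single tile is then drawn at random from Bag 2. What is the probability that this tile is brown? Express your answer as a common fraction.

Condition on how many of the transferred tiles are brown (from Bag 1: 4 brown of 11; then Bag 2 has 12 total).
  0 brown: C(4,0)C(7,2)/C(11,2) = 21/55; then P = 6/12
  1 brown: C(4,1)C(7,1)/C(11,2) = 28/55; then P = 7/12
  2 brown: C(4,2)C(7,0)/C(11,2) = 6/55; then P = 8/12
P(brown from Bag 2) = 37/66 ≈ 0.5606.

37/66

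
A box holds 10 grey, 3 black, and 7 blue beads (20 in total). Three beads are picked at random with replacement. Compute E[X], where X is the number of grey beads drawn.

3/2

By linearity of expectation, E[X] = Σ P(draw i is grey); each independent draw has P(grey) = 10/20.
E[X] = 3 · 10/20 = 3/2 ≈ 1.5000.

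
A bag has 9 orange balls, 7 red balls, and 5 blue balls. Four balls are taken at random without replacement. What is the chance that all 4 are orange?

Unordered draws without replacement: count favorable combinations over C(21,4).
Favorable = C(9,4) · C(7,0) · C(5,0) = 126; total = C(21,4) = 5985.
P = 126/5985 = 2/95 ≈ 0.0211.

2/95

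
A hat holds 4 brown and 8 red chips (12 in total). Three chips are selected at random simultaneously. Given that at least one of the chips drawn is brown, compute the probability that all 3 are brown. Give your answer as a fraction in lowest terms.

1/41

P(all 3 brown) = C(4,3)/C(12,3) = 1/55; P(at least one brown) = 1 − C(8,3)/C(12,3) = 41/55.
Since 'all 3 brown' ⊆ 'at least one brown', P(all 3 | at least one) = 1/55 / 41/55 = 1/41 ≈ 0.0244.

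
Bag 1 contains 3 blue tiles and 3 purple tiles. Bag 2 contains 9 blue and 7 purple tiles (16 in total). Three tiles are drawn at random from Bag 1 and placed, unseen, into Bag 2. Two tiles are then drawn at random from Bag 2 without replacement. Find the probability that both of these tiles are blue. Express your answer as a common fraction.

Condition on how many of the transferred tiles are blue (from Bag 1: 3 blue of 6; then Bag 2 has 19 total).
  0 blue: C(3,0)C(3,3)/C(6,3) = 1/20; then P = C(9,2)/C(19,2) = 4/19
  1 blue: C(3,1)C(3,2)/C(6,3) = 9/20; then P = C(10,2)/C(19,2) = 5/19
  2 blue: C(3,2)C(3,1)/C(6,3) = 9/20; then P = C(11,2)/C(19,2) = 55/171
  3 blue: C(3,3)C(3,0)/C(6,3) = 1/20; then P = C(12,2)/C(19,2) = 22/57
P(both blue) = 167/570 ≈ 0.2930.

167/570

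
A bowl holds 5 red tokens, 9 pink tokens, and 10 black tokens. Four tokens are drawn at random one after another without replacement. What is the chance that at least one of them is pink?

441/506

Use the complement: P(at least one pink) = 1 − P(no pink).
P(none) = C(15,4)/C(24,4) = 1365/10626.
So P = 1 − 1365/10626 = 441/506 ≈ 0.8715.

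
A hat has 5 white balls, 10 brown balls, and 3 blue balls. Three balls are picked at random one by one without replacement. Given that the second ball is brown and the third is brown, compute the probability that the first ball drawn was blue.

P(first=blue and the second ball is brown and the third is brown) = (3/18)·(10/17)·(9/16) = 15/272.
P(E) = Σ over first color = 25/272 + 5/34 + 15/272 = 5/17.
By Bayes, P(first=blue | E) = 15/272 / 5/17 = 3/16 ≈ 0.1875.

3/16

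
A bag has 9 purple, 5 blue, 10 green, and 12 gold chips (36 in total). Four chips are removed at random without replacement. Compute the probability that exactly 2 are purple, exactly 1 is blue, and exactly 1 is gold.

Unordered draws without replacement: count favorable combinations over C(36,4).
Favorable = C(9,2) · C(5,1) · C(10,0) · C(12,1) = 2160; total = C(36,4) = 58905.
P = 2160/58905 = 48/1309 ≈ 0.0367.

48/1309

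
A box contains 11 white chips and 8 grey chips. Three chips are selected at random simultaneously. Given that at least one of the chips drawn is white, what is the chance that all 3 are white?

P(all 3 white) = C(11,3)/C(19,3) = 55/323; P(at least one white) = 1 − C(8,3)/C(19,3) = 913/969.
Since 'all 3 white' ⊆ 'at least one white', P(all 3 | at least one) = 55/323 / 913/969 = 15/83 ≈ 0.1807.

15/83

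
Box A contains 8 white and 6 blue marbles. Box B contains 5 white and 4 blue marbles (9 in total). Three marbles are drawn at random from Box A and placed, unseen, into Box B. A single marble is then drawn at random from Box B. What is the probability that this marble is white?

47/84

Condition on how many of the transferred marbles are white (from Box A: 8 white of 14; then Box B has 12 total).
  0 white: C(8,0)C(6,3)/C(14,3) = 5/91; then P = 5/12
  1 white: C(8,1)C(6,2)/C(14,3) = 30/91; then P = 6/12
  2 white: C(8,2)C(6,1)/C(14,3) = 6/13; then P = 7/12
  3 white: C(8,3)C(6,0)/C(14,3) = 2/13; then P = 8/12
P(white from Box B) = 47/84 ≈ 0.5595.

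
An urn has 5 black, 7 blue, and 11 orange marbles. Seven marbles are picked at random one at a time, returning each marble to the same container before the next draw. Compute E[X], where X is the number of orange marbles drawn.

77/23

By linearity of expectation, E[X] = Σ P(draw i is orange); each independent draw has P(orange) = 11/23.
E[X] = 7 · 11/23 = 77/23 ≈ 3.3478.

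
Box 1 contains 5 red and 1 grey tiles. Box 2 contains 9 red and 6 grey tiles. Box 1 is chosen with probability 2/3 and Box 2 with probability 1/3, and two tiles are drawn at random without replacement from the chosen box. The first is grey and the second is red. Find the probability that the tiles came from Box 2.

27/62

P(E | Box 1) = 1/6; P(E | Box 2) = 9/35.
P(E) = 2/3·1/6 + 1/3·9/35 = 62/315.
By Bayes' rule, P(Box 2 | E) = 3/35 / 62/315 = 27/62 ≈ 0.4355.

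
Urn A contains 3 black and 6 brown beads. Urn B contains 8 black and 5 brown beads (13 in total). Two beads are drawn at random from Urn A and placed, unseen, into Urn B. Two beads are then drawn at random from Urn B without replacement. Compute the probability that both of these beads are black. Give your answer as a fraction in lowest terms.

401/1260

Condition on how many of the transferred beads are black (from Urn A: 3 black of 9; then Urn B has 15 total).
  0 black: C(3,0)C(6,2)/C(9,2) = 5/12; then P = C(8,2)/C(15,2) = 4/15
  1 black: C(3,1)C(6,1)/C(9,2) = 1/2; then P = C(9,2)/C(15,2) = 12/35
  2 black: C(3,2)C(6,0)/C(9,2) = 1/12; then P = C(10,2)/C(15,2) = 3/7
P(both black) = 401/1260 ≈ 0.3183.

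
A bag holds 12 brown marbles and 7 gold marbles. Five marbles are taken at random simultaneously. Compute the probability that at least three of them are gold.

917/3876

Sum the hypergeometric tail for j = 3,…,5 gold marbles.
Favorable = C(7,3)·C(12,2) + C(7,4)·C(12,1) + C(7,5)·C(12,0) = 2751; total = C(19,5) = 11628.
P = 2751/11628 = 917/3876 ≈ 0.2366.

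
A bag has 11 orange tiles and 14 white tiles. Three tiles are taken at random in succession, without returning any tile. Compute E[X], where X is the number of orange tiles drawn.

33/25

By linearity of expectation, E[X] = Σ P(draw i is orange); by symmetry each draw (even without replacement) has P(orange) = 11/25.
E[X] = 3 · 11/25 = 33/25 ≈ 1.3200.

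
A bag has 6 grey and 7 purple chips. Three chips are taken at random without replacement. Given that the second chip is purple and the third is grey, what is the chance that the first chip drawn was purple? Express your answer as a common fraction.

6/11

P(first=purple and the second chip is purple and the third is grey) = (7/13)·(6/12)·(6/11) = 21/143.
P(E) = Σ over first color = 35/286 + 21/143 = 7/26.
By Bayes, P(first=purple | E) = 21/143 / 7/26 = 6/11 ≈ 0.5455.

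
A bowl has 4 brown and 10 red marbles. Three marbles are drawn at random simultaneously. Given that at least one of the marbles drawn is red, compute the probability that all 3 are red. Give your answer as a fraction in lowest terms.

P(all 3 red) = C(10,3)/C(14,3) = 30/91; P(at least one red) = 1 − C(4,3)/C(14,3) = 90/91.
Since 'all 3 red' ⊆ 'at least one red', P(all 3 | at least one) = 30/91 / 90/91 = 1/3 ≈ 0.3333.

1/3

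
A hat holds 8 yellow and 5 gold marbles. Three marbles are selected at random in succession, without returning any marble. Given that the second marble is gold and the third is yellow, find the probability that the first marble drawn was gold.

P(first=gold and the second marble is gold and the third is yellow) = (5/13)·(4/12)·(8/11) = 40/429.
P(E) = Σ over first color = 70/429 + 40/429 = 10/39.
By Bayes, P(first=gold | E) = 40/429 / 10/39 = 4/11 ≈ 0.3636.

4/11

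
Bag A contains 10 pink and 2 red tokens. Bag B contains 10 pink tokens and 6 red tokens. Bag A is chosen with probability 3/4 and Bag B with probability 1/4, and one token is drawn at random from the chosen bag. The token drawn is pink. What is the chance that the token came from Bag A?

P(pink | Bag A) = 5/6; P(pink | Bag B) = 5/8.
P(pink) = 3/4·5/6 + 1/4·5/8 = 25/32.
By Bayes' rule, P(Bag A | pink) = 5/8 / 25/32 = 4/5 ≈ 0.8000.

4/5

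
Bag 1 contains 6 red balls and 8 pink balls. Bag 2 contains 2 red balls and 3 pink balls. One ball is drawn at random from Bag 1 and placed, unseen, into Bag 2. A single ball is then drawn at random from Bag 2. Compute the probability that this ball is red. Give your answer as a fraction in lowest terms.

Condition on how many of the transferred balls are red (from Bag 1: 6 red of 14; then Bag 2 has 6 total).
  0 red: C(6,0)C(8,1)/C(14,1) = 4/7; then P = 2/6
  1 red: C(6,1)C(8,0)/C(14,1) = 3/7; then P = 3/6
P(red from Bag 2) = 17/42 ≈ 0.4048.

17/42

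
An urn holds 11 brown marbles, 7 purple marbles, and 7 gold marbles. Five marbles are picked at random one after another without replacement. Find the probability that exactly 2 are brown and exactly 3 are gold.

Unordered draws without replacement: count favorable combinations over C(25,5).
Favorable = C(11,2) · C(7,0) · C(7,3) = 1925; total = C(25,5) = 53130.
P = 1925/53130 = 5/138 ≈ 0.0362.

5/138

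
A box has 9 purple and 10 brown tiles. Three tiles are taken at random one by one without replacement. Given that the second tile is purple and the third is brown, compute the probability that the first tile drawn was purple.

P(first=purple and the second tile is purple and the third is brown) = (9/19)·(8/18)·(10/17) = 40/323.
P(E) = Σ over first color = 40/323 + 45/323 = 5/19.
By Bayes, P(first=purple | E) = 40/323 / 5/19 = 8/17 ≈ 0.4706.

8/17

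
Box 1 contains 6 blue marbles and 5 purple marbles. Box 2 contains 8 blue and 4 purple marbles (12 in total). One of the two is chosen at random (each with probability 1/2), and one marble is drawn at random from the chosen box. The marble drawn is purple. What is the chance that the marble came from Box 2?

P(purple | Box 1) = 5/11; P(purple | Box 2) = 1/3.
P(purple) = 1/2·5/11 + 1/2·1/3 = 13/33.
By Bayes' rule, P(Box 2 | purple) = 1/6 / 13/33 = 11/26 ≈ 0.4231.

11/26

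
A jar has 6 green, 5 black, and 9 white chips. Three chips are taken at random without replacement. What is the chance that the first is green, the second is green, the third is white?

Multiply the conditional probability of each draw in order, without replacement, so each draw removes one from its color and from the total.
P = (6/20) · (5/19) · (9/18) = 3/76 ≈ 0.0395.

3/76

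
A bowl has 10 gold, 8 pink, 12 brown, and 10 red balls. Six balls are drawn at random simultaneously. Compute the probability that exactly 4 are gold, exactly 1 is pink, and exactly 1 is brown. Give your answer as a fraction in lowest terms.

48/9139

Unordered draws without replacement: count favorable combinations over C(40,6).
Favorable = C(10,4) · C(8,1) · C(12,1) · C(10,0) = 20160; total = C(40,6) = 3838380.
P = 20160/3838380 = 48/9139 ≈ 0.0053.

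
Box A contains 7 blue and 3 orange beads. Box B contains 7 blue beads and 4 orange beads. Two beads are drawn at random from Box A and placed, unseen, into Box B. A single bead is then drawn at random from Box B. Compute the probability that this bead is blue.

42/65

Condition on how many of the transferred beads are blue (from Box A: 7 blue of 10; then Box B has 13 total).
  0 blue: C(7,0)C(3,2)/C(10,2) = 1/15; then P = 7/13
  1 blue: C(7,1)C(3,1)/C(10,2) = 7/15; then P = 8/13
  2 blue: C(7,2)C(3,0)/C(10,2) = 7/15; then P = 9/13
P(blue from Box B) = 42/65 ≈ 0.6462.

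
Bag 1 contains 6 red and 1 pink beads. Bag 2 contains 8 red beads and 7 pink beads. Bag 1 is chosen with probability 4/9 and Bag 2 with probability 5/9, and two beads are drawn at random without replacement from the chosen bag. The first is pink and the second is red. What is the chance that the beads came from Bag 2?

7/10

P(E | Bag 1) = 1/7; P(E | Bag 2) = 4/15.
P(E) = 4/9·1/7 + 5/9·4/15 = 40/189.
By Bayes' rule, P(Bag 2 | E) = 4/27 / 40/189 = 7/10 ≈ 0.7000.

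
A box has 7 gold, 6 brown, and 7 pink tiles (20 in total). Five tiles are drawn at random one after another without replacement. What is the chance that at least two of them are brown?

Sum the hypergeometric tail for j = 2,…,5 brown tiles.
Favorable = C(6,2)·C(14,3) + C(6,3)·C(14,2) + C(6,4)·C(14,1) + C(6,5)·C(14,0) = 7496; total = C(20,5) = 15504.
P = 7496/15504 = 937/1938 ≈ 0.4835.

937/1938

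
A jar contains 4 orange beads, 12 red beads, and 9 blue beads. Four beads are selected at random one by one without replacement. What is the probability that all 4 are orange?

Unordered draws without replacement: count favorable combinations over C(25,4).
Favorable = C(4,4) · C(12,0) · C(9,0) = 1; total = C(25,4) = 12650.
P = 1/12650 = 1/12650 ≈ 0.0001.

1/12650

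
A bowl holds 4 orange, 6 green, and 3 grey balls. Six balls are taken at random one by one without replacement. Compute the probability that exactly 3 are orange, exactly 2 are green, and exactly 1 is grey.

Unordered draws without replacement: count favorable combinations over C(13,6).
Favorable = C(4,3) · C(6,2) · C(3,1) = 180; total = C(13,6) = 1716.
P = 180/1716 = 15/143 ≈ 0.1049.

15/143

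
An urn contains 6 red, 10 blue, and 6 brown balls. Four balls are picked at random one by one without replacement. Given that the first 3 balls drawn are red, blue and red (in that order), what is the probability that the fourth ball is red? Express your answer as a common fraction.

4/19

After removing 2 red, 1 blue, the urn has 4 red out of 19 remaining.
P(fourth is red | given) = 4/19 ≈ 0.2105.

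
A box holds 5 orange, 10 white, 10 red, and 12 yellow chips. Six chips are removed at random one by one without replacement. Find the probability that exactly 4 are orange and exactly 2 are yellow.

Unordered draws without replacement: count favorable combinations over C(37,6).
Favorable = C(5,4) · C(10,0) · C(10,0) · C(12,2) = 330; total = C(37,6) = 2324784.
P = 330/2324784 = 5/35224 ≈ 0.0001.

5/35224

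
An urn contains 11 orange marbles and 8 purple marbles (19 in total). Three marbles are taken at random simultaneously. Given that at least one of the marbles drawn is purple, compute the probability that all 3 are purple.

14/201

P(all 3 purple) = C(8,3)/C(19,3) = 56/969; P(at least one purple) = 1 − C(11,3)/C(19,3) = 268/323.
Since 'all 3 purple' ⊆ 'at least one purple', P(all 3 | at least one) = 56/969 / 268/323 = 14/201 ≈ 0.0697.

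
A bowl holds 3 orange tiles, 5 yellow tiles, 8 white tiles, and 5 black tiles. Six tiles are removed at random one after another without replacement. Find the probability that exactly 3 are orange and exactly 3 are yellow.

5/27132

Unordered draws without replacement: count favorable combinations over C(21,6).
Favorable = C(3,3) · C(5,3) · C(8,0) · C(5,0) = 10; total = C(21,6) = 54264.
P = 10/54264 = 5/27132 ≈ 0.0002.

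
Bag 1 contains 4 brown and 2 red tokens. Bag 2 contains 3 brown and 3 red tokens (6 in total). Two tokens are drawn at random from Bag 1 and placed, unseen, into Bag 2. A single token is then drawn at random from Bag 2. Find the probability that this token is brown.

Condition on how many of the transferred tokens are brown (from Bag 1: 4 brown of 6; then Bag 2 has 8 total).
  0 brown: C(4,0)C(2,2)/C(6,2) = 1/15; then P = 3/8
  1 brown: C(4,1)C(2,1)/C(6,2) = 8/15; then P = 4/8
  2 brown: C(4,2)C(2,0)/C(6,2) = 2/5; then P = 5/8
P(brown from Bag 2) = 13/24 ≈ 0.5417.

13/24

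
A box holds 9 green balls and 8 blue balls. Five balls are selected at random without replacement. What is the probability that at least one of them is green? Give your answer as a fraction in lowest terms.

Use the complement: P(at least one green) = 1 − P(no green).
P(none) = C(8,5)/C(17,5) = 56/6188.
So P = 1 − 56/6188 = 219/221 ≈ 0.9910.

219/221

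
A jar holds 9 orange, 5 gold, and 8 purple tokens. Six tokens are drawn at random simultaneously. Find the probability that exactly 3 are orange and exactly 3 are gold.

40/3553

Unordered draws without replacement: count favorable combinations over C(22,6).
Favorable = C(9,3) · C(5,3) · C(8,0) = 840; total = C(22,6) = 74613.
P = 840/74613 = 40/3553 ≈ 0.0113.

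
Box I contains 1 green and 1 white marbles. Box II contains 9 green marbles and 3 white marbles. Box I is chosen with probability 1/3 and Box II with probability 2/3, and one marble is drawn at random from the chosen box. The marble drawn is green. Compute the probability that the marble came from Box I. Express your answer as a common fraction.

1/4

P(green | Box I) = 1/2; P(green | Box II) = 3/4.
P(green) = 1/3·1/2 + 2/3·3/4 = 2/3.
By Bayes' rule, P(Box I | green) = 1/6 / 2/3 = 1/4 ≈ 0.2500.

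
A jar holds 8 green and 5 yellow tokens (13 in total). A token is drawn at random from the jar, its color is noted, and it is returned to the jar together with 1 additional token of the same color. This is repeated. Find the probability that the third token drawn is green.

Sum over the four possibilities for the first two draws (green/not-green each), tracking how the green count and total change by +1 per draw.
P(third is green) = 8/13 ≈ 0.6154. (In a Pólya urn every draw has the same marginal probability 8/13.)

8/13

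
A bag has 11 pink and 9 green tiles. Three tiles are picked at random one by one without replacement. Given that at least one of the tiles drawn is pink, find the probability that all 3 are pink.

5/32

P(all 3 pink) = C(11,3)/C(20,3) = 11/76; P(at least one pink) = 1 − C(9,3)/C(20,3) = 88/95.
Since 'all 3 pink' ⊆ 'at least one pink', P(all 3 | at least one) = 11/76 / 88/95 = 5/32 ≈ 0.1562.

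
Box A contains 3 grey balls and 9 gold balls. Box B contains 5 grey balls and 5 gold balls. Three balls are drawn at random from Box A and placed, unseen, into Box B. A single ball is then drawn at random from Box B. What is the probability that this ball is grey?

23/52

Condition on how many of the transferred balls are grey (from Box A: 3 grey of 12; then Box B has 13 total).
  0 grey: C(3,0)C(9,3)/C(12,3) = 21/55; then P = 5/13
  1 grey: C(3,1)C(9,2)/C(12,3) = 27/55; then P = 6/13
  2 grey: C(3,2)C(9,1)/C(12,3) = 27/220; then P = 7/13
  3 grey: C(3,3)C(9,0)/C(12,3) = 1/220; then P = 8/13
P(grey from Box B) = 23/52 ≈ 0.4423.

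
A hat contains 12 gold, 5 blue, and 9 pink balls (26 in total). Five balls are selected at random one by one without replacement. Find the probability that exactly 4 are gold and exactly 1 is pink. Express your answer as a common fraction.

Unordered draws without replacement: count favorable combinations over C(26,5).
Favorable = C(12,4) · C(5,0) · C(9,1) = 4455; total = C(26,5) = 65780.
P = 4455/65780 = 81/1196 ≈ 0.0677.

81/1196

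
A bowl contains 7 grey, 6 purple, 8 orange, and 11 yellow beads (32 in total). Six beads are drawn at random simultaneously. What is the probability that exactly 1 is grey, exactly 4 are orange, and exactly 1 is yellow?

385/64728

Unordered draws without replacement: count favorable combinations over C(32,6).
Favorable = C(7,1) · C(6,0) · C(8,4) · C(11,1) = 5390; total = C(32,6) = 906192.
P = 5390/906192 = 385/64728 ≈ 0.0059.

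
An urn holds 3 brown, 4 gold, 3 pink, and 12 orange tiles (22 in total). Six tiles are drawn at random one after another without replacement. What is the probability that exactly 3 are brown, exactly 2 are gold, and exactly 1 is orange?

24/24871

Unordered draws without replacement: count favorable combinations over C(22,6).
Favorable = C(3,3) · C(4,2) · C(3,0) · C(12,1) = 72; total = C(22,6) = 74613.
P = 72/74613 = 24/24871 ≈ 0.0010.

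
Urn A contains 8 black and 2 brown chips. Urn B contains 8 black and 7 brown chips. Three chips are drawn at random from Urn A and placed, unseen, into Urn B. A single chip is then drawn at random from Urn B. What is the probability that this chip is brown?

19/45

Condition on how many of the transferred chips are brown (from Urn A: 2 brown of 10; then Urn B has 18 total).
  0 brown: C(2,0)C(8,3)/C(10,3) = 7/15; then P = 7/18
  1 brown: C(2,1)C(8,2)/C(10,3) = 7/15; then P = 8/18
  2 brown: C(2,2)C(8,1)/C(10,3) = 1/15; then P = 9/18
P(brown from Urn B) = 19/45 ≈ 0.4222.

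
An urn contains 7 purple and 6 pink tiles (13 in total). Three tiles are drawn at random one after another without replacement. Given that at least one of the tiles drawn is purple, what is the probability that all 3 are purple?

P(all 3 purple) = C(7,3)/C(13,3) = 35/286; P(at least one purple) = 1 − C(6,3)/C(13,3) = 133/143.
Since 'all 3 purple' ⊆ 'at least one purple', P(all 3 | at least one) = 35/286 / 133/143 = 5/38 ≈ 0.1316.

5/38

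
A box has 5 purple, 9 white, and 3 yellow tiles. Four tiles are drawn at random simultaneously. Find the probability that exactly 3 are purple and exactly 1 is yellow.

Unordered draws without replacement: count favorable combinations over C(17,4).
Favorable = C(5,3) · C(9,0) · C(3,1) = 30; total = C(17,4) = 2380.
P = 30/2380 = 3/238 ≈ 0.0126.

3/238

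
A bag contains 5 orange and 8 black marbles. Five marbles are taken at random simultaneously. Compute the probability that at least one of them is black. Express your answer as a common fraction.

1286/1287

Use the complement: P(at least one black) = 1 − P(no black).
P(none) = C(5,5)/C(13,5) = 1/1287.
So P = 1 − 1/1287 = 1286/1287 ≈ 0.9992.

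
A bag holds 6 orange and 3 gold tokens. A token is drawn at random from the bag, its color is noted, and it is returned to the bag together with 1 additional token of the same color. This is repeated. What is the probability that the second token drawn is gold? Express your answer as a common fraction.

1/3

Condition on the first draw. If first is gold (prob 3/9), second-gold has prob (4)/(10); if not (prob 6/9), it has prob 3/(10).
P = (3/9)·(4/10) + (6/9)·(3/10) = 1/3 ≈ 0.3333.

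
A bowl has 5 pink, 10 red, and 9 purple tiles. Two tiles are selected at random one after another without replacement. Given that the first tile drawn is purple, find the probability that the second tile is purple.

After removing 1 purple, the bowl has 8 purple out of 23 remaining.
P(second is purple | given) = 8/23 ≈ 0.3478.

8/23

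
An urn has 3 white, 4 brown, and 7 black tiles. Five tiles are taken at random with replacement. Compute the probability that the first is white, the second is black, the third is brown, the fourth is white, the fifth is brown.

Multiply the conditional probability of each draw in order, with replacement (the composition resets each draw).
P = (3/14) · (7/14) · (4/14) · (3/14) · (4/14) = 9/4802 ≈ 0.0019.

9/4802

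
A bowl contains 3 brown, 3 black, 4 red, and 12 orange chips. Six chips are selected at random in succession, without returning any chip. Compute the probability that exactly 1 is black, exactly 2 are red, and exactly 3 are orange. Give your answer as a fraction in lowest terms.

Unordered draws without replacement: count favorable combinations over C(22,6).
Favorable = C(3,0) · C(3,1) · C(4,2) · C(12,3) = 3960; total = C(22,6) = 74613.
P = 3960/74613 = 120/2261 ≈ 0.0531.

120/2261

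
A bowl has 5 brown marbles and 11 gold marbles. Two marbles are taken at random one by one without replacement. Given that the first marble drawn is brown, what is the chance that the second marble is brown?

After removing 1 brown, the bowl has 4 brown out of 15 remaining.
P(second is brown | given) = 4/15 ≈ 0.2667.

4/15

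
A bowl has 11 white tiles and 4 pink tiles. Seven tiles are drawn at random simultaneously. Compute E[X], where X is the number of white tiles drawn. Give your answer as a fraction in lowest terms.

By linearity of expectation, E[X] = Σ P(draw i is white); by symmetry each draw (even without replacement) has P(white) = 11/15.
E[X] = 7 · 11/15 = 77/15 ≈ 5.1333.

77/15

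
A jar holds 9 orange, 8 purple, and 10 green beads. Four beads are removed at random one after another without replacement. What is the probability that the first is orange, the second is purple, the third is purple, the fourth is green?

Multiply the conditional probability of each draw in order, without replacement, so each draw removes one from its color and from the total.
P = (9/27) · (8/26) · (7/25) · (10/24) = 7/585 ≈ 0.0120.

7/585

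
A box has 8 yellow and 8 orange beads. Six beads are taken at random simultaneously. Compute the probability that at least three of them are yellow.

199/286

Sum the hypergeometric tail for j = 3,…,6 yellow beads.
Favorable = C(8,3)·C(8,3) + C(8,4)·C(8,2) + C(8,5)·C(8,1) + C(8,6)·C(8,0) = 5572; total = C(16,6) = 8008.
P = 5572/8008 = 199/286 ≈ 0.6958.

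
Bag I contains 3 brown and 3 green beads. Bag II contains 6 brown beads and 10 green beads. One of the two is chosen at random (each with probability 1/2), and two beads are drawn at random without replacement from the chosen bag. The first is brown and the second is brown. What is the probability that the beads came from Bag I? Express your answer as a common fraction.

P(E | Bag I) = 1/5; P(E | Bag II) = 1/8.
P(E) = 1/2·1/5 + 1/2·1/8 = 13/80.
By Bayes' rule, P(Bag I | E) = 1/10 / 13/80 = 8/13 ≈ 0.6154.

8/13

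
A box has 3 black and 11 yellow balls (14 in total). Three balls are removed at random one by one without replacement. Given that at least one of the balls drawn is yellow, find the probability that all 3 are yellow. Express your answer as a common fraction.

5/11

P(all 3 yellow) = C(11,3)/C(14,3) = 165/364; P(at least one yellow) = 1 − C(3,3)/C(14,3) = 363/364.
Since 'all 3 yellow' ⊆ 'at least one yellow', P(all 3 | at least one) = 165/364 / 363/364 = 5/11 ≈ 0.4545.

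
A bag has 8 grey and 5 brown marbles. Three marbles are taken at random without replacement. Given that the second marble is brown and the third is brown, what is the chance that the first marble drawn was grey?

8/11

P(first=grey and the second marble is brown and the third is brown) = (8/13)·(5/12)·(4/11) = 40/429.
P(E) = Σ over first color = 40/429 + 5/143 = 5/39.
By Bayes, P(first=grey | E) = 40/429 / 5/39 = 8/11 ≈ 0.7273.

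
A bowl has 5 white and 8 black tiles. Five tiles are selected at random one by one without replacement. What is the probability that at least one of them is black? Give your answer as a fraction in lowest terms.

1286/1287

Use the complement: P(at least one black) = 1 − P(no black).
P(none) = C(5,5)/C(13,5) = 1/1287.
So P = 1 − 1/1287 = 1286/1287 ≈ 0.9992.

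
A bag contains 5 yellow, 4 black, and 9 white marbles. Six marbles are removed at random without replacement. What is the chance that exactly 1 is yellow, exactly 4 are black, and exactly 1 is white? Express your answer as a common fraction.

Unordered draws without replacement: count favorable combinations over C(18,6).
Favorable = C(5,1) · C(4,4) · C(9,1) = 45; total = C(18,6) = 18564.
P = 45/18564 = 15/6188 ≈ 0.0024.

15/6188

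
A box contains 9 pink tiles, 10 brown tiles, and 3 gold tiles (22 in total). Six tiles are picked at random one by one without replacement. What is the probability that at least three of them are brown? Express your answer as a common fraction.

Sum the hypergeometric tail for j = 3,…,6 brown tiles.
Favorable = C(10,3)·C(12,3) + C(10,4)·C(12,2) + C(10,5)·C(12,1) + C(10,6)·C(12,0) = 43494; total = C(22,6) = 74613.
P = 43494/74613 = 1318/2261 ≈ 0.5829.

1318/2261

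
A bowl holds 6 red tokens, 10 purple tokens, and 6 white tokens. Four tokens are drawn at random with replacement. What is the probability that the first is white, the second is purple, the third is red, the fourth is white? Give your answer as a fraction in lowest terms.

135/14641

Multiply the conditional probability of each draw in order, with replacement (the composition resets each draw).
P = (6/22) · (10/22) · (6/22) · (6/22) = 135/14641 ≈ 0.0092.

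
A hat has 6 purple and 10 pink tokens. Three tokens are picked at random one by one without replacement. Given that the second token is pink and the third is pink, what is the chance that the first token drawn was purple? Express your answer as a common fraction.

3/7

P(first=purple and the second token is pink and the third is pink) = (6/16)·(10/15)·(9/14) = 9/56.
P(E) = Σ over first color = 9/56 + 3/14 = 3/8.
By Bayes, P(first=purple | E) = 9/56 / 3/8 = 3/7 ≈ 0.4286.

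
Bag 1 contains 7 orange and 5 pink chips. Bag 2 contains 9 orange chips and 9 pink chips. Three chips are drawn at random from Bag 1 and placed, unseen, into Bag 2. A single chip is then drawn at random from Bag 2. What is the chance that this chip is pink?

Condition on how many of the transferred chips are pink (from Bag 1: 5 pink of 12; then Bag 2 has 21 total).
  0 pink: C(5,0)C(7,3)/C(12,3) = 7/44; then P = 9/21
  1 pink: C(5,1)C(7,2)/C(12,3) = 21/44; then P = 10/21
  2 pink: C(5,2)C(7,1)/C(12,3) = 7/22; then P = 11/21
  3 pink: C(5,3)C(7,0)/C(12,3) = 1/22; then P = 12/21
P(pink from Bag 2) = 41/84 ≈ 0.4881.

41/84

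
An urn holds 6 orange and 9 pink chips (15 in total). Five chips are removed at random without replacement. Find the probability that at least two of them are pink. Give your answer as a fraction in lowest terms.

Sum the hypergeometric tail for j = 2,…,5 pink chips.
Favorable = C(9,2)·C(6,3) + C(9,3)·C(6,2) + C(9,4)·C(6,1) + C(9,5)·C(6,0) = 2862; total = C(15,5) = 3003.
P = 2862/3003 = 954/1001 ≈ 0.9530.

954/1001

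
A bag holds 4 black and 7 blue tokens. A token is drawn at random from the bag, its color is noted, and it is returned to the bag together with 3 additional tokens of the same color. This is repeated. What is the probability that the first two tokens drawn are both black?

2/11

After a black draw the bag holds 7 black out of 14.
P = (4/11)·(7/14) = 2/11 ≈ 0.1818.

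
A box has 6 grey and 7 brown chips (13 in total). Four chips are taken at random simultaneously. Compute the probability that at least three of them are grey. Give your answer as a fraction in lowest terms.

Sum the hypergeometric tail for j = 3,…,4 grey chips.
Favorable = C(6,3)·C(7,1) + C(6,4)·C(7,0) = 155; total = C(13,4) = 715.
P = 155/715 = 31/143 ≈ 0.2168.

31/143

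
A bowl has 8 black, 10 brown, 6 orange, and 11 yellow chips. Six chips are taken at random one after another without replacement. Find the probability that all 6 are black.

Unordered draws without replacement: count favorable combinations over C(35,6).
Favorable = C(8,6) · C(10,0) · C(6,0) · C(11,0) = 28; total = C(35,6) = 1623160.
P = 28/1623160 = 1/57970 ≈ 0.0000.

1/57970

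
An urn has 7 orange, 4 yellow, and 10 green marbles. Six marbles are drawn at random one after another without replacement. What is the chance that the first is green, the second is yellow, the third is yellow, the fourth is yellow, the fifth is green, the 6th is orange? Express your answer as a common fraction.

Multiply the conditional probability of each draw in order, without replacement, so each draw removes one from its color and from the total.
P = (10/21) · (4/20) · (3/19) · (2/18) · (9/17) · (7/16) = 1/2584 ≈ 0.0004.

1/2584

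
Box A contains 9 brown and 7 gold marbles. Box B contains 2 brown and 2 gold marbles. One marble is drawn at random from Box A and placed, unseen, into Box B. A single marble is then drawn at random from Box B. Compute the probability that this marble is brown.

Condition on how many of the transferred marbles are brown (from Box A: 9 brown of 16; then Box B has 5 total).
  0 brown: C(9,0)C(7,1)/C(16,1) = 7/16; then P = 2/5
  1 brown: C(9,1)C(7,0)/C(16,1) = 9/16; then P = 3/5
P(brown from Box B) = 41/80 ≈ 0.5125.

41/80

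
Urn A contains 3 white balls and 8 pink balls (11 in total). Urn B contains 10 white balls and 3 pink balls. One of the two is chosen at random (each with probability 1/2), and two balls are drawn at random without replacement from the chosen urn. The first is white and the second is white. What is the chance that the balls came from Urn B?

275/301

P(E | Urn A) = 3/55; P(E | Urn B) = 15/26.
P(E) = 1/2·3/55 + 1/2·15/26 = 903/2860.
By Bayes' rule, P(Urn B | E) = 15/52 / 903/2860 = 275/301 ≈ 0.9136.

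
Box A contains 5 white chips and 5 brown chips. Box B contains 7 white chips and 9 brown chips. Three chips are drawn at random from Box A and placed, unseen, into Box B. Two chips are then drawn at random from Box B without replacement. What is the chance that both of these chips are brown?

301/1026

Condition on how many of the transferred chips are brown (from Box A: 5 brown of 10; then Box B has 19 total).
  0 brown: C(5,0)C(5,3)/C(10,3) = 1/12; then P = C(9,2)/C(19,2) = 4/19
  1 brown: C(5,1)C(5,2)/C(10,3) = 5/12; then P = C(10,2)/C(19,2) = 5/19
  2 brown: C(5,2)C(5,1)/C(10,3) = 5/12; then P = C(11,2)/C(19,2) = 55/171
  3 brown: C(5,3)C(5,0)/C(10,3) = 1/12; then P = C(12,2)/C(19,2) = 22/57
P(both brown) = 301/1026 ≈ 0.2934.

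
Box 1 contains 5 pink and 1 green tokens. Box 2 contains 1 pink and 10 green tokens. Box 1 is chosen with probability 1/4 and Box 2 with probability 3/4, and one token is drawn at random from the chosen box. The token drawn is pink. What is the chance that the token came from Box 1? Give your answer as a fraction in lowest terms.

P(pink | Box 1) = 5/6; P(pink | Box 2) = 1/11.
P(pink) = 1/4·5/6 + 3/4·1/11 = 73/264.
By Bayes' rule, P(Box 1 | pink) = 5/24 / 73/264 = 55/73 ≈ 0.7534.

55/73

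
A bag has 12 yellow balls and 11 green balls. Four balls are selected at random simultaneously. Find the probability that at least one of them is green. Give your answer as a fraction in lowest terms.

Use the complement: P(at least one green) = 1 − P(no green).
P(none) = C(12,4)/C(23,4) = 495/8855.
So P = 1 − 495/8855 = 152/161 ≈ 0.9441.

152/161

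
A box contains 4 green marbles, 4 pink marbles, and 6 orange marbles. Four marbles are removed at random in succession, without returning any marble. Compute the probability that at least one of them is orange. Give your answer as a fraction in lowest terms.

Use the complement: P(at least one orange) = 1 − P(no orange).
P(none) = C(8,4)/C(14,4) = 70/1001.
So P = 1 − 70/1001 = 133/143 ≈ 0.9301.

133/143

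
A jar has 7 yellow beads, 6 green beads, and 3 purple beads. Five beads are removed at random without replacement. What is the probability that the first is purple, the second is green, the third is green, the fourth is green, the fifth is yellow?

1/208

Multiply the conditional probability of each draw in order, without replacement, so each draw removes one from its color and from the total.
P = (3/16) · (6/15) · (5/14) · (4/13) · (7/12) = 1/208 ≈ 0.0048.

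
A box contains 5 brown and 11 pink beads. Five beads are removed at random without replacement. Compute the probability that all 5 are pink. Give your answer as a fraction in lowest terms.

11/104

Unordered draws without replacement: count favorable combinations over C(16,5).
Favorable = C(5,0) · C(11,5) = 462; total = C(16,5) = 4368.
P = 462/4368 = 11/104 ≈ 0.1058.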